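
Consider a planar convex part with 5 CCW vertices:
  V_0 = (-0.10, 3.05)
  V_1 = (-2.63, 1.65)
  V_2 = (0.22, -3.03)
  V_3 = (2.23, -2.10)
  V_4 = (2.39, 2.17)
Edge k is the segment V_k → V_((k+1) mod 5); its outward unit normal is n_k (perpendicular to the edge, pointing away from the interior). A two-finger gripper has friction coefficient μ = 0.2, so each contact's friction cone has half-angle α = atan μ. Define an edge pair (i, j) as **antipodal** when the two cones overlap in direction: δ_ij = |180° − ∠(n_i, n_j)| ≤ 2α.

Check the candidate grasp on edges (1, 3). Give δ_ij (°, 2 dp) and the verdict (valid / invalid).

δ = 33.49°, invalid

α = atan 0.2 = 11.31°;  2α = 22.62°
edge 1: e_1 = (+2.85, -4.68);  n_1 = (-0.8541, -0.5201)
edge 3: e_3 = (+0.16, +4.27);  n_3 = (+0.9993, -0.0374)
∠(n_1, n_3) = 146.51°
δ = |180° − 146.51°| = 33.49°
33.49° > 2α = 22.62°  →  invalid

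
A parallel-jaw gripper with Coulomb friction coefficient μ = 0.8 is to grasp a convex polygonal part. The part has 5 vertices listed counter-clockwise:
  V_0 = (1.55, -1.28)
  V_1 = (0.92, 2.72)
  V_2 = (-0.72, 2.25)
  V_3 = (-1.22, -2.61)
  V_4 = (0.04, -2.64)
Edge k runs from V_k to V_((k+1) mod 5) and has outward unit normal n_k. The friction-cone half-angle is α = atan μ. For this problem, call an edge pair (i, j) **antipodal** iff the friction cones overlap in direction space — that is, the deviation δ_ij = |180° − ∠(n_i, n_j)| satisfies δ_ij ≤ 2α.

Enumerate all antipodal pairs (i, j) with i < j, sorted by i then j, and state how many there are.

count = 4; pairs: (0,2), (1,3), (1,4), (2,4)

α = atan 0.8 = 38.66°;  2α = 77.32°
n_0 = (+0.9878, +0.1556)
n_1 = (-0.2755, +0.9613)
n_2 = (-0.9947, +0.1023)
n_3 = (-0.0238, -0.9997)
n_4 = (+0.6692, -0.7430)
  (0,1): δ = 82.96°  ·
  (0,2): δ = 14.82°  ✓
  (0,3): δ = 79.69°  ·
  (0,4): δ = 123.06°  ·
  (1,2): δ = 111.87°  ·
  (1,3): δ = 17.36°  ✓
  (1,4): δ = 26.02°  ✓
  (2,3): δ = 85.49°  ·
  (2,4): δ = 42.12°  ✓
  (3,4): δ = 136.63°  ·
antipodal pairs: 4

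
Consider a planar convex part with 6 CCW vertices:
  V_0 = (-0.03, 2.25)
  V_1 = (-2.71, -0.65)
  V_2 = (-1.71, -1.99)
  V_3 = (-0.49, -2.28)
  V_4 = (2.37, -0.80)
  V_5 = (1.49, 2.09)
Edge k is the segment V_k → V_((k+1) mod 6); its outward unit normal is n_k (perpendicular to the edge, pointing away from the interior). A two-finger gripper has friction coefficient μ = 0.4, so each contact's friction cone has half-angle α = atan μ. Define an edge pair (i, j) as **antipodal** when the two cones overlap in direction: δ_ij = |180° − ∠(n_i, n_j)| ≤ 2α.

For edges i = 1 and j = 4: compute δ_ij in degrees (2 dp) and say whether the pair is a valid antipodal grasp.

α = atan 0.4 = 21.80°;  2α = 43.60°
edge 1: e_1 = (+1.00, -1.34);  n_1 = (-0.8014, -0.5981)
edge 4: e_4 = (-0.88, +2.89);  n_4 = (+0.9566, +0.2913)
∠(n_1, n_4) = 160.20°
δ = |180° − 160.20°| = 19.80°
19.80° ≤ 2α = 43.60°  →  valid

δ = 19.80°, valid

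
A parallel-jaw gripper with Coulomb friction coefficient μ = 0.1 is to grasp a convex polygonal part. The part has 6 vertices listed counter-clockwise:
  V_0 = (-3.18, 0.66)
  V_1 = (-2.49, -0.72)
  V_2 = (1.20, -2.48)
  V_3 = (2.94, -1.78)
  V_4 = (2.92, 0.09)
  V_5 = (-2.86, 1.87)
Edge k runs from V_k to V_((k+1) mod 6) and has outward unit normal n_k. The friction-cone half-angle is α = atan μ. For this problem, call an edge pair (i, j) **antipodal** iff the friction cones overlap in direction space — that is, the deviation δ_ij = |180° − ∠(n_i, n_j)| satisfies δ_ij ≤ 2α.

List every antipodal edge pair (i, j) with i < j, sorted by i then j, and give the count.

α = atan 0.1 = 5.71°;  2α = 11.42°
n_0 = (-0.8944, -0.4472)
n_1 = (-0.4305, -0.9026)
n_2 = (+0.3732, -0.9277)
n_3 = (+0.9999, +0.0107)
n_4 = (+0.2943, +0.9557)
n_5 = (-0.9668, +0.2557)
  (0,1): δ = 142.06°  ·
  (0,2): δ = 94.65°  ·
  (0,3): δ = 25.95°  ·
  (0,4): δ = 46.32°  ·
  (0,5): δ = 138.62°  ·
  (1,2): δ = 132.59°  ·
  (1,3): δ = 63.89°  ·
  (1,4): δ = 8.38°  ✓
  (1,5): δ = 100.69°  ·
  (2,3): δ = 111.30°  ·
  (2,4): δ = 39.03°  ·
  (2,5): δ = 53.27°  ·
  (3,4): δ = 107.73°  ·
  (3,5): δ = 15.43°  ·
  (4,5): δ = 87.70°  ·
antipodal pairs: 1

count = 1; pairs: (1,4)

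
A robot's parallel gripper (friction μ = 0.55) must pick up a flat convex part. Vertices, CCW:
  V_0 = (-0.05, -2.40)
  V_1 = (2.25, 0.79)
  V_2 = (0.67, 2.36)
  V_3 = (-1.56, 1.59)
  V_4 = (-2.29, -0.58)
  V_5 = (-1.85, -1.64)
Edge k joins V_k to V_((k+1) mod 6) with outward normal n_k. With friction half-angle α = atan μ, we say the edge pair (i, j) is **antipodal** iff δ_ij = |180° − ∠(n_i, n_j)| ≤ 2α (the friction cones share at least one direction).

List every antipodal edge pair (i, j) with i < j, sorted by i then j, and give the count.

count = 5; pairs: (0,2), (0,3), (1,4), (1,5), (2,5)

α = atan 0.55 = 28.81°;  2α = 57.62°
n_0 = (+0.8111, -0.5848)
n_1 = (+0.7049, +0.7093)
n_2 = (-0.3264, +0.9452)
n_3 = (-0.9478, +0.3188)
n_4 = (-0.9236, -0.3834)
n_5 = (-0.3890, -0.9212)
  (0,1): δ = 99.03°  ·
  (0,2): δ = 35.16°  ✓
  (0,3): δ = 17.20°  ✓
  (0,4): δ = 58.33°  ·
  (0,5): δ = 102.90°  ·
  (1,2): δ = 116.13°  ·
  (1,3): δ = 63.78°  ·
  (1,4): δ = 22.64°  ✓
  (1,5): δ = 21.93°  ✓
  (2,3): δ = 127.64°  ·
  (2,4): δ = 86.51°  ·
  (2,5): δ = 41.94°  ✓
  (3,4): δ = 138.86°  ·
  (3,5): δ = 94.30°  ·
  (4,5): δ = 135.43°  ·
antipodal pairs: 5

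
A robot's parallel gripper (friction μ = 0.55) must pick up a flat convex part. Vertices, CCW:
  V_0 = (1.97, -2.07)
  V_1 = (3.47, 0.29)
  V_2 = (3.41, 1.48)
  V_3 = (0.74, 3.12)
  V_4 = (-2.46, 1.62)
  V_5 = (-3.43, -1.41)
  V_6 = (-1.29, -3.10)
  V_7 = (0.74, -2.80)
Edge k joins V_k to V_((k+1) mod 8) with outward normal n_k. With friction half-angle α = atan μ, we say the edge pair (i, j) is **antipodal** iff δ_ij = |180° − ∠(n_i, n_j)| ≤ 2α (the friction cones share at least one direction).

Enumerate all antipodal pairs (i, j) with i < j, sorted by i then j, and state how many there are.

α = atan 0.55 = 28.81°;  2α = 57.62°
n_0 = (+0.8440, -0.5364)
n_1 = (+0.9987, +0.0504)
n_2 = (+0.5234, +0.8521)
n_3 = (-0.4244, +0.9055)
n_4 = (-0.9524, +0.3049)
n_5 = (-0.6198, -0.7848)
n_6 = (+0.1462, -0.9893)
n_7 = (+0.5104, -0.8600)
  (0,1): δ = 144.67°  ·
  (0,2): δ = 89.12°  ·
  (0,3): δ = 32.45°  ✓
  (0,4): δ = 14.69°  ✓
  (0,5): δ = 84.14°  ·
  (0,6): δ = 130.85°  ·
  (0,7): δ = 153.13°  ·
  (1,2): δ = 124.45°  ·
  (1,3): δ = 67.77°  ·
  (1,4): δ = 20.64°  ✓
  (1,5): δ = 48.81°  ✓
  (1,6): δ = 95.52°  ·
  (1,7): δ = 117.80°  ·
  (2,3): δ = 123.33°  ·
  (2,4): δ = 76.19°  ·
  (2,5): δ = 6.74°  ✓
  (2,6): δ = 39.97°  ✓
  (2,7): δ = 62.25°  ·
  (3,4): δ = 132.87°  ·
  (3,5): δ = 63.41°  ·
  (3,6): δ = 16.71°  ✓
  (3,7): δ = 5.57°  ✓
  (4,5): δ = 110.55°  ·
  (4,6): δ = 63.84°  ·
  (4,7): δ = 41.56°  ✓
  (5,6): δ = 133.29°  ·
  (5,7): δ = 111.01°  ·
  (6,7): δ = 157.72°  ·
antipodal pairs: 9

count = 9; pairs: (0,3), (0,4), (1,4), (1,5), (2,5), (2,6), (3,6), (3,7), (4,7)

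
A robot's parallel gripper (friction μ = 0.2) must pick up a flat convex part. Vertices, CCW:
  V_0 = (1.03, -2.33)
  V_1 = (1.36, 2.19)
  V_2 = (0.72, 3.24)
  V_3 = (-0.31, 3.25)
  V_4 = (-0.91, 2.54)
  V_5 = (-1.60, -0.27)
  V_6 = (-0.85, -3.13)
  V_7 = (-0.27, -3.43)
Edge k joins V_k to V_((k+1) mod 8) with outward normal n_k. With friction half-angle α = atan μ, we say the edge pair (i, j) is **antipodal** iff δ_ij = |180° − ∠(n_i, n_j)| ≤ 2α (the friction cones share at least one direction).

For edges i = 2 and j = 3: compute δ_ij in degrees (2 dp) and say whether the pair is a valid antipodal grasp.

α = atan 0.2 = 11.31°;  2α = 22.62°
edge 2: e_2 = (-1.03, +0.01);  n_2 = (+0.0097, +1.0000)
edge 3: e_3 = (-0.60, -0.71);  n_3 = (-0.7638, +0.6455)
∠(n_2, n_3) = 50.36°
δ = |180° − 50.36°| = 129.64°
129.64° > 2α = 22.62°  →  invalid

δ = 129.64°, invalid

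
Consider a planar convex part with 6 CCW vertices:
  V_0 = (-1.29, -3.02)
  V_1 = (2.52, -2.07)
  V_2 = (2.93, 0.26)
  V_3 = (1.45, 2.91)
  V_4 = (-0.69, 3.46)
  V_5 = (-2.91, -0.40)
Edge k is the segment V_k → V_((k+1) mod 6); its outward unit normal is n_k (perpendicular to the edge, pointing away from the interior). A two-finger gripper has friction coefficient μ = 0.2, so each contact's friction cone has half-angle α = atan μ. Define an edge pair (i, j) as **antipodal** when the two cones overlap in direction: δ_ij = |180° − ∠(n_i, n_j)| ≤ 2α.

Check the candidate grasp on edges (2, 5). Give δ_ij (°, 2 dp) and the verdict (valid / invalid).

δ = 2.55°, valid

α = atan 0.2 = 11.31°;  2α = 22.62°
edge 2: e_2 = (-1.48, +2.65);  n_2 = (+0.8731, +0.4876)
edge 5: e_5 = (+1.62, -2.62);  n_5 = (-0.8505, -0.5259)
∠(n_2, n_5) = 177.45°
δ = |180° − 177.45°| = 2.55°
2.55° ≤ 2α = 22.62°  →  valid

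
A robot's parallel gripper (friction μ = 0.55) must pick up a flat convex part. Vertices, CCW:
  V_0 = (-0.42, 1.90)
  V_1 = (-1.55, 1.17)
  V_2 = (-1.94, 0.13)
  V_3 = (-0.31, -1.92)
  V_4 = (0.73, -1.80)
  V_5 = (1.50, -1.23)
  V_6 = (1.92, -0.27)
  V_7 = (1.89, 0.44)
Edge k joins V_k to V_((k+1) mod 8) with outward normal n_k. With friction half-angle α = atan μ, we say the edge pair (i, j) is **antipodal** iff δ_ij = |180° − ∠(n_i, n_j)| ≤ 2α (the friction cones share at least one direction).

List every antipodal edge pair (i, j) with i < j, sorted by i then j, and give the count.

count = 9; pairs: (0,3), (0,4), (0,5), (1,4), (1,5), (1,6), (2,6), (2,7), (3,7)

α = atan 0.55 = 28.81°;  2α = 57.62°
n_0 = (-0.5426, +0.8400)
n_1 = (-0.9363, +0.3511)
n_2 = (-0.7827, -0.6224)
n_3 = (+0.1146, -0.9934)
n_4 = (+0.5950, -0.8037)
n_5 = (+0.9162, -0.4008)
n_6 = (+0.9991, +0.0422)
n_7 = (+0.5343, +0.8453)
  (0,1): δ = 143.42°  ·
  (0,2): δ = 84.37°  ·
  (0,3): δ = 26.28°  ✓
  (0,4): δ = 3.65°  ✓
  (0,5): δ = 33.51°  ✓
  (0,6): δ = 59.56°  ·
  (0,7): δ = 114.84°  ·
  (1,2): δ = 120.95°  ·
  (1,3): δ = 62.86°  ·
  (1,4): δ = 32.93°  ✓
  (1,5): δ = 3.07°  ✓
  (1,6): δ = 22.98°  ✓
  (1,7): δ = 78.26°  ·
  (2,3): δ = 121.91°  ·
  (2,4): δ = 91.98°  ·
  (2,5): δ = 62.12°  ·
  (2,6): δ = 36.07°  ✓
  (2,7): δ = 19.22°  ✓
  (3,4): δ = 150.07°  ·
  (3,5): δ = 120.21°  ·
  (3,6): δ = 94.16°  ·
  (3,7): δ = 38.88°  ✓
  (4,5): δ = 150.14°  ·
  (4,6): δ = 124.09°  ·
  (4,7): δ = 68.81°  ·
  (5,6): δ = 153.95°  ·
  (5,7): δ = 98.66°  ·
  (6,7): δ = 124.71°  ·
antipodal pairs: 9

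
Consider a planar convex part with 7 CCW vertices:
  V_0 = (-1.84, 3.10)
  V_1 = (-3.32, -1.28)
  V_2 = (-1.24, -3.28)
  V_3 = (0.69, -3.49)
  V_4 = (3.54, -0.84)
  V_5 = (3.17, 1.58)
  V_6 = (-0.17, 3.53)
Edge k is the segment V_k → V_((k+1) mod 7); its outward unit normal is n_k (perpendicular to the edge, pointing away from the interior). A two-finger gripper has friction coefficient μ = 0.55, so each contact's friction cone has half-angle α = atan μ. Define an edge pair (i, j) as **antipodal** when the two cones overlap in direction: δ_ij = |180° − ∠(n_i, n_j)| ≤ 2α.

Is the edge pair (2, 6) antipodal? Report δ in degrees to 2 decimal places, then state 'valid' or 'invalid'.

α = atan 0.55 = 28.81°;  2α = 57.62°
edge 2: e_2 = (+1.93, -0.21);  n_2 = (-0.1082, -0.9941)
edge 6: e_6 = (-1.67, -0.43);  n_6 = (-0.2494, +0.9684)
∠(n_2, n_6) = 159.35°
δ = |180° − 159.35°| = 20.65°
20.65° ≤ 2α = 57.62°  →  valid

δ = 20.65°, valid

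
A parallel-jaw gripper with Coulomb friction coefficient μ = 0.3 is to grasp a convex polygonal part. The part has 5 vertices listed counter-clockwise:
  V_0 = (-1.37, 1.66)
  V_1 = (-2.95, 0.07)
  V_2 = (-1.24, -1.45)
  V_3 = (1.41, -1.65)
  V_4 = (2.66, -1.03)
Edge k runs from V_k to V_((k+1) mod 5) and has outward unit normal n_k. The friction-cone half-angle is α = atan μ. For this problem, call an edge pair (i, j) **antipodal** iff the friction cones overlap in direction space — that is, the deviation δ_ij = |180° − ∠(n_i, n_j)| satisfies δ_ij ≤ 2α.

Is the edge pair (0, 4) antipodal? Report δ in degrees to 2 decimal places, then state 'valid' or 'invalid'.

δ = 101.10°, invalid

α = atan 0.3 = 16.70°;  2α = 33.40°
edge 0: e_0 = (-1.58, -1.59);  n_0 = (-0.7093, +0.7049)
edge 4: e_4 = (-4.03, +2.69);  n_4 = (+0.5552, +0.8317)
∠(n_0, n_4) = 78.90°
δ = |180° − 78.90°| = 101.10°
101.10° > 2α = 33.40°  →  invalid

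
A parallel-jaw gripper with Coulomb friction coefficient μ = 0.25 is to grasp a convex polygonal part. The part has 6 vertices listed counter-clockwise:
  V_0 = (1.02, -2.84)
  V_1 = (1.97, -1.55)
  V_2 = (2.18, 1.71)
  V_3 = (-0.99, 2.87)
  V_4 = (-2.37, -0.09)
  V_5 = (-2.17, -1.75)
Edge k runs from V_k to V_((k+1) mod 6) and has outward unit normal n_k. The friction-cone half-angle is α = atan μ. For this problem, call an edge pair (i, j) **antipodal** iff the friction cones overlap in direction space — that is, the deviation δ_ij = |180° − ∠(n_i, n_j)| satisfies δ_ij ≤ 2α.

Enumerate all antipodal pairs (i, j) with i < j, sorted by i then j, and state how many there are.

count = 4; pairs: (0,3), (1,3), (1,4), (2,5)

α = atan 0.25 = 14.04°;  2α = 28.07°
n_0 = (+0.8052, -0.5930)
n_1 = (+0.9979, -0.0643)
n_2 = (+0.3436, +0.9391)
n_3 = (-0.9063, +0.4226)
n_4 = (-0.9928, -0.1196)
n_5 = (-0.3233, -0.9463)
  (0,1): δ = 147.32°  ·
  (0,2): δ = 73.73°  ·
  (0,3): δ = 11.37°  ✓
  (0,4): δ = 43.24°  ·
  (0,5): δ = 107.50°  ·
  (1,2): δ = 106.41°  ·
  (1,3): δ = 21.31°  ✓
  (1,4): δ = 10.56°  ✓
  (1,5): δ = 74.82°  ·
  (2,3): δ = 94.90°  ·
  (2,4): δ = 63.03°  ·
  (2,5): δ = 1.23°  ✓
  (3,4): δ = 148.13°  ·
  (3,5): δ = 83.87°  ·
  (4,5): δ = 115.73°  ·
antipodal pairs: 4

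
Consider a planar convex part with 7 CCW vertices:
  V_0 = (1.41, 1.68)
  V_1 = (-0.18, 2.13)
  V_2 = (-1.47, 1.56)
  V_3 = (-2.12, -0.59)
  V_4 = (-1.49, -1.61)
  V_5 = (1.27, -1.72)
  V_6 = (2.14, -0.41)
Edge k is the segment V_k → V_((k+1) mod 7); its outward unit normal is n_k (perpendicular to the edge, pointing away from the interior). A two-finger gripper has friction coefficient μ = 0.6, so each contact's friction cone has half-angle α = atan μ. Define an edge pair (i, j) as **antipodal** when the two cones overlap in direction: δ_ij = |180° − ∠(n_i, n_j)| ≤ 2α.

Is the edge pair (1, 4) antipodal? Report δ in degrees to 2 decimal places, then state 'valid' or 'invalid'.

α = atan 0.6 = 30.96°;  2α = 61.93°
edge 1: e_1 = (-1.29, -0.57);  n_1 = (-0.4042, +0.9147)
edge 4: e_4 = (+2.76, -0.11);  n_4 = (-0.0398, -0.9992)
∠(n_1, n_4) = 153.88°
δ = |180° − 153.88°| = 26.12°
26.12° ≤ 2α = 61.93°  →  valid

δ = 26.12°, valid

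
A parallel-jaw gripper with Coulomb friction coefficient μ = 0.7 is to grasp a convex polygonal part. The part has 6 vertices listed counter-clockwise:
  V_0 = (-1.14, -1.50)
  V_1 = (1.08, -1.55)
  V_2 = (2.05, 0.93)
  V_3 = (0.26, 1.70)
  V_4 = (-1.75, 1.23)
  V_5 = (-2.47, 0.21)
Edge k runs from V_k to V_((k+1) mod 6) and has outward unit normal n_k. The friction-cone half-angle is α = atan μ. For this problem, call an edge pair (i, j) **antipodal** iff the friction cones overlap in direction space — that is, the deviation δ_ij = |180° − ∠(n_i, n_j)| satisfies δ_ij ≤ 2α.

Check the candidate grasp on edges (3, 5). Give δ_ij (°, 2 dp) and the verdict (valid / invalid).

δ = 65.29°, valid

α = atan 0.7 = 34.99°;  2α = 69.98°
edge 3: e_3 = (-2.01, -0.47);  n_3 = (-0.2277, +0.9737)
edge 5: e_5 = (+1.33, -1.71);  n_5 = (-0.7894, -0.6139)
∠(n_3, n_5) = 114.71°
δ = |180° − 114.71°| = 65.29°
65.29° ≤ 2α = 69.98°  →  valid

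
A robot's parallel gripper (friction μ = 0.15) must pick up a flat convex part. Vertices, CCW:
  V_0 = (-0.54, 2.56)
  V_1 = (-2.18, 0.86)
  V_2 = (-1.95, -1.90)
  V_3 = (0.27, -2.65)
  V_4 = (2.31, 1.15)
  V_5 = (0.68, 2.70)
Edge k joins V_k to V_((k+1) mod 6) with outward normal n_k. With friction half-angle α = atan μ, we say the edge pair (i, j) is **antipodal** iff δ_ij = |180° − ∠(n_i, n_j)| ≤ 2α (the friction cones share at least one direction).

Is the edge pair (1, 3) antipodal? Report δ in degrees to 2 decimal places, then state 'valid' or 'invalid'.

α = atan 0.15 = 8.53°;  2α = 17.06°
edge 1: e_1 = (+0.23, -2.76);  n_1 = (-0.9965, -0.0830)
edge 3: e_3 = (+2.04, +3.80);  n_3 = (+0.8811, -0.4730)
∠(n_1, n_3) = 147.01°
δ = |180° − 147.01°| = 32.99°
32.99° > 2α = 17.06°  →  invalid

δ = 32.99°, invalid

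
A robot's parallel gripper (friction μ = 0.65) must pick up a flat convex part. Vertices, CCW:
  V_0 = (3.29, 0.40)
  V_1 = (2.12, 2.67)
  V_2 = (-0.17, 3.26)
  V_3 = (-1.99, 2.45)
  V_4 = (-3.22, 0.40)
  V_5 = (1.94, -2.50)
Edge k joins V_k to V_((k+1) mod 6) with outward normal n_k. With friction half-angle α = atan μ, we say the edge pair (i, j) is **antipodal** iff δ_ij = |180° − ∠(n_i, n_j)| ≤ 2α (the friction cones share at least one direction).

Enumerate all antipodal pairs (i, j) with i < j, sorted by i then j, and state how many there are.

count = 6; pairs: (0,3), (0,4), (1,4), (2,4), (2,5), (3,5)

α = atan 0.65 = 33.02°;  2α = 66.05°
n_0 = (+0.8889, +0.4581)
n_1 = (+0.2495, +0.9684)
n_2 = (-0.4066, +0.9136)
n_3 = (-0.8575, +0.5145)
n_4 = (-0.4899, -0.8718)
n_5 = (+0.9066, -0.4220)
  (0,1): δ = 131.72°  ·
  (0,2): δ = 93.28°  ·
  (0,3): δ = 58.23°  ✓
  (0,4): δ = 33.40°  ✓
  (0,5): δ = 127.77°  ·
  (1,2): δ = 141.56°  ·
  (1,3): δ = 106.52°  ·
  (1,4): δ = 14.89°  ✓
  (1,5): δ = 79.48°  ·
  (2,3): δ = 144.96°  ·
  (2,4): δ = 53.33°  ✓
  (2,5): δ = 41.05°  ✓
  (3,4): δ = 88.37°  ·
  (3,5): δ = 6.00°  ✓
  (4,5): δ = 85.63°  ·
antipodal pairs: 6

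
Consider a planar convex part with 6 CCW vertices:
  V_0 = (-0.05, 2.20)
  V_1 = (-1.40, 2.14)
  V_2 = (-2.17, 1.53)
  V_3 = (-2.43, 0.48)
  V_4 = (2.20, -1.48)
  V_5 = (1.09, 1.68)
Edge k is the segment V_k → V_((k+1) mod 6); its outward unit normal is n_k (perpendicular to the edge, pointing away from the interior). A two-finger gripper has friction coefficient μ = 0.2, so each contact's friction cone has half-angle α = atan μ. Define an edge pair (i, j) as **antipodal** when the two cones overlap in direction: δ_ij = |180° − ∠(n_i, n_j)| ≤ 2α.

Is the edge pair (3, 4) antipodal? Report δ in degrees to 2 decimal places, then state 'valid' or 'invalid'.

δ = 47.70°, invalid

α = atan 0.2 = 11.31°;  2α = 22.62°
edge 3: e_3 = (+4.63, -1.96);  n_3 = (-0.3898, -0.9209)
edge 4: e_4 = (-1.11, +3.16);  n_4 = (+0.9435, +0.3314)
∠(n_3, n_4) = 132.30°
δ = |180° − 132.30°| = 47.70°
47.70° > 2α = 22.62°  →  invalid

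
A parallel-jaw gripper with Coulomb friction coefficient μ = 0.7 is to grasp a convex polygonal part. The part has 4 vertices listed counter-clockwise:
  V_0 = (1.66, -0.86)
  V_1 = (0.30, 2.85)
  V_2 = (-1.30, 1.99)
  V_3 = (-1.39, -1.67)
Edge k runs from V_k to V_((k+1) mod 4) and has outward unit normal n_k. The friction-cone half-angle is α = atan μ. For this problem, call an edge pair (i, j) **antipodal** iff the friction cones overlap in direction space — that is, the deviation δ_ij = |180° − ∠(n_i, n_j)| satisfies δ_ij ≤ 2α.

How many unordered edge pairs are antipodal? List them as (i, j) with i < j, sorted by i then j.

α = atan 0.7 = 34.99°;  2α = 69.98°
n_0 = (+0.9389, +0.3442)
n_1 = (-0.4734, +0.8808)
n_2 = (-0.9997, +0.0246)
n_3 = (+0.2567, -0.9665)
  (0,1): δ = 81.87°  ·
  (0,2): δ = 21.54°  ✓
  (0,3): δ = 84.74°  ·
  (1,2): δ = 119.67°  ·
  (1,3): δ = 13.39°  ✓
  (2,3): δ = 73.72°  ·
antipodal pairs: 2

count = 2; pairs: (0,2), (1,3)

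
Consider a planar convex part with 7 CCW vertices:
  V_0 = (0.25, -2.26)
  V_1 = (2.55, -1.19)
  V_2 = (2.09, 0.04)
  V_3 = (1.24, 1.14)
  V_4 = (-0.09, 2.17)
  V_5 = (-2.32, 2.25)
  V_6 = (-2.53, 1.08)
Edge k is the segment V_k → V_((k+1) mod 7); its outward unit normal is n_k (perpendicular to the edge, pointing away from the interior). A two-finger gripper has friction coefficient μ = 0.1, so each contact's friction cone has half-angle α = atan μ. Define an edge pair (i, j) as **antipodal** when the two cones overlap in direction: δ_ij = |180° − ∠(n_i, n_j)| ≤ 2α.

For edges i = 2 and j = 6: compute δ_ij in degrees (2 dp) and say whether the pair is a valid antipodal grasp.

α = atan 0.1 = 5.71°;  2α = 11.42°
edge 2: e_2 = (-0.85, +1.10);  n_2 = (+0.7913, +0.6114)
edge 6: e_6 = (+2.78, -3.34);  n_6 = (-0.7686, -0.6397)
∠(n_2, n_6) = 177.92°
δ = |180° − 177.92°| = 2.08°
2.08° ≤ 2α = 11.42°  →  valid

δ = 2.08°, valid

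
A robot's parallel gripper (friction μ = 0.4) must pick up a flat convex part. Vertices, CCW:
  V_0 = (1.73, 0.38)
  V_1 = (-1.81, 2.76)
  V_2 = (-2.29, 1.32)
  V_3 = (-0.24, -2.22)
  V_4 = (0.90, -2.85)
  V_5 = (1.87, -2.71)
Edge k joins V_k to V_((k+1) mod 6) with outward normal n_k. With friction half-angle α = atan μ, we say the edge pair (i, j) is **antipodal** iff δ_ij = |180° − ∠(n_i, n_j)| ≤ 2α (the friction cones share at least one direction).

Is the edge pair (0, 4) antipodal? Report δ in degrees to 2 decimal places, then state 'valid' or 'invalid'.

δ = 42.13°, valid

α = atan 0.4 = 21.80°;  2α = 43.60°
edge 0: e_0 = (-3.54, +2.38);  n_0 = (+0.5579, +0.8299)
edge 4: e_4 = (+0.97, +0.14);  n_4 = (+0.1428, -0.9897)
∠(n_0, n_4) = 137.87°
δ = |180° − 137.87°| = 42.13°
42.13° ≤ 2α = 43.60°  →  valid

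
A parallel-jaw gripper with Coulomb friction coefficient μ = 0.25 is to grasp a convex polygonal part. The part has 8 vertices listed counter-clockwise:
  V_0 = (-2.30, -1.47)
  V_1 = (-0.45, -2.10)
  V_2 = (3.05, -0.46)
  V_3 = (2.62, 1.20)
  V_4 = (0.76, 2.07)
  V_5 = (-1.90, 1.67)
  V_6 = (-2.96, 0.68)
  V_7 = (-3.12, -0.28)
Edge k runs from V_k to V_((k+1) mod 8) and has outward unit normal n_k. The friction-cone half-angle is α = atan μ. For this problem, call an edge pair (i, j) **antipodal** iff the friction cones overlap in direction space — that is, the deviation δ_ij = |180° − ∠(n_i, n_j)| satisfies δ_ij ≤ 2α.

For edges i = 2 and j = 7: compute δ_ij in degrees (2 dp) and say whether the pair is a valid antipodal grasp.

α = atan 0.25 = 14.04°;  2α = 28.07°
edge 2: e_2 = (-0.43, +1.66);  n_2 = (+0.9680, +0.2508)
edge 7: e_7 = (+0.82, -1.19);  n_7 = (-0.8234, -0.5674)
∠(n_2, n_7) = 159.95°
δ = |180° − 159.95°| = 20.05°
20.05° ≤ 2α = 28.07°  →  valid

δ = 20.05°, valid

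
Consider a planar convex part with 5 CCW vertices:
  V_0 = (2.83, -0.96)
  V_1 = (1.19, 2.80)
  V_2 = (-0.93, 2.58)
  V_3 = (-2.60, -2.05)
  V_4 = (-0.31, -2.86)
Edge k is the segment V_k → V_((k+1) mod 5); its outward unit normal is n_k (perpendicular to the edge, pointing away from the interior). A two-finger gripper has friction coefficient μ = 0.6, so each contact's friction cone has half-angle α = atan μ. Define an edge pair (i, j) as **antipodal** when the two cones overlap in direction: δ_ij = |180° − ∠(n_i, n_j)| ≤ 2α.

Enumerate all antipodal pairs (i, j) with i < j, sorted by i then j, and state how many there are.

α = atan 0.6 = 30.96°;  2α = 61.93°
n_0 = (+0.9166, +0.3998)
n_1 = (-0.1032, +0.9947)
n_2 = (-0.9407, +0.3393)
n_3 = (-0.3335, -0.9428)
n_4 = (+0.5177, -0.8556)
  (0,1): δ = 107.64°  ·
  (0,2): δ = 43.40°  ✓
  (0,3): δ = 46.96°  ✓
  (0,4): δ = 97.61°  ·
  (1,2): δ = 115.76°  ·
  (1,3): δ = 25.40°  ✓
  (1,4): δ = 25.25°  ✓
  (2,3): δ = 89.65°  ·
  (2,4): δ = 38.99°  ✓
  (3,4): δ = 129.34°  ·
antipodal pairs: 5

count = 5; pairs: (0,2), (0,3), (1,3), (1,4), (2,4)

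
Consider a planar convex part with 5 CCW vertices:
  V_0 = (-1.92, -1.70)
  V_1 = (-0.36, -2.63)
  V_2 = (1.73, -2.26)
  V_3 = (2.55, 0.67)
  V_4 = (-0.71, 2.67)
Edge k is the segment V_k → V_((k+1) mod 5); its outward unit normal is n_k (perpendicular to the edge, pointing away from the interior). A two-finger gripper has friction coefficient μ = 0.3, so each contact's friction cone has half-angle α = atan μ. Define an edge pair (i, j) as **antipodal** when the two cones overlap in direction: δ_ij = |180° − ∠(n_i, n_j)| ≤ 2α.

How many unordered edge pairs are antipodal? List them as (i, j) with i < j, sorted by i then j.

count = 2; pairs: (0,3), (2,4)

α = atan 0.3 = 16.70°;  2α = 33.40°
n_0 = (-0.5121, -0.8589)
n_1 = (+0.1743, -0.9847)
n_2 = (+0.9630, -0.2695)
n_3 = (+0.5229, +0.8524)
n_4 = (-0.9637, +0.2668)
  (0,1): δ = 139.16°  ·
  (0,2): δ = 74.83°  ·
  (0,3): δ = 0.73°  ✓
  (0,4): δ = 105.32°  ·
  (1,2): δ = 115.67°  ·
  (1,3): δ = 41.57°  ·
  (1,4): δ = 64.48°  ·
  (2,3): δ = 105.89°  ·
  (2,4): δ = 0.16°  ✓
  (3,4): δ = 73.95°  ·
antipodal pairs: 2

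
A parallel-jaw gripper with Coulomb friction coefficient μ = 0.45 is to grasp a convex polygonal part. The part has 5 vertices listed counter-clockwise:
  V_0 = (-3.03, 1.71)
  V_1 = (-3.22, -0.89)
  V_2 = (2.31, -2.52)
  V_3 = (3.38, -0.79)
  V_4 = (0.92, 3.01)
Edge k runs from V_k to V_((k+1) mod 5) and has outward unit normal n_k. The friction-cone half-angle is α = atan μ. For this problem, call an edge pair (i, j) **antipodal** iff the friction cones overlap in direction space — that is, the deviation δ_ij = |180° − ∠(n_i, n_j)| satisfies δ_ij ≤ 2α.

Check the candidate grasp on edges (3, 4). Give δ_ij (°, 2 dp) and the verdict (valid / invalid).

α = atan 0.45 = 24.23°;  2α = 48.46°
edge 3: e_3 = (-2.46, +3.80);  n_3 = (+0.8395, +0.5434)
edge 4: e_4 = (-3.95, -1.30);  n_4 = (-0.3126, +0.9499)
∠(n_3, n_4) = 75.30°
δ = |180° − 75.30°| = 104.70°
104.70° > 2α = 48.46°  →  invalid

δ = 104.70°, invalid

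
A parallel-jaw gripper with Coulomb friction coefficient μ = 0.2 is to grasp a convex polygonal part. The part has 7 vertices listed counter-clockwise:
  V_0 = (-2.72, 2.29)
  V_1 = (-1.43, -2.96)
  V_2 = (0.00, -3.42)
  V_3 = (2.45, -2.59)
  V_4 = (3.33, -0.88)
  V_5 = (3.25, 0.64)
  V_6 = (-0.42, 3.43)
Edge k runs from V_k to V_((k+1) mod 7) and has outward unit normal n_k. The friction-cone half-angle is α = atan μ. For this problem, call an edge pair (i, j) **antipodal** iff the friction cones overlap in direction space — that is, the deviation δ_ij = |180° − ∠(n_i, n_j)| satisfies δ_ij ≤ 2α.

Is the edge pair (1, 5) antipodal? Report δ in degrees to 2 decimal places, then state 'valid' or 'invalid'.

δ = 19.41°, valid

α = atan 0.2 = 11.31°;  2α = 22.62°
edge 1: e_1 = (+1.43, -0.46);  n_1 = (-0.3062, -0.9520)
edge 5: e_5 = (-3.67, +2.79);  n_5 = (+0.6052, +0.7961)
∠(n_1, n_5) = 160.59°
δ = |180° − 160.59°| = 19.41°
19.41° ≤ 2α = 22.62°  →  valid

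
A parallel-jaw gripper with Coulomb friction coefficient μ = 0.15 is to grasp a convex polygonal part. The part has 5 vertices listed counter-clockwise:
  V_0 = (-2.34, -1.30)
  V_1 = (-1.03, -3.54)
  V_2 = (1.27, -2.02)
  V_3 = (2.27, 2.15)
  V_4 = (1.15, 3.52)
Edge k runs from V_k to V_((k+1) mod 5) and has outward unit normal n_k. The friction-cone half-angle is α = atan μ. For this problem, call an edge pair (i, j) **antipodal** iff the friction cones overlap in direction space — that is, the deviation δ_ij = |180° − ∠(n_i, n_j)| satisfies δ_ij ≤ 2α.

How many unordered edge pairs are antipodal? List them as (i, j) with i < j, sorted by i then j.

count = 1; pairs: (0,3)

α = atan 0.15 = 8.53°;  2α = 17.06°
n_0 = (-0.8632, -0.5048)
n_1 = (+0.5513, -0.8343)
n_2 = (+0.9724, -0.2332)
n_3 = (+0.7742, +0.6329)
n_4 = (-0.8100, +0.5865)
  (0,1): δ = 86.86°  ·
  (0,2): δ = 43.81°  ·
  (0,3): δ = 8.95°  ✓
  (0,4): δ = 113.77°  ·
  (1,2): δ = 136.94°  ·
  (1,3): δ = 84.19°  ·
  (1,4): δ = 20.63°  ·
  (2,3): δ = 127.25°  ·
  (2,4): δ = 22.42°  ·
  (3,4): δ = 75.17°  ·
antipodal pairs: 1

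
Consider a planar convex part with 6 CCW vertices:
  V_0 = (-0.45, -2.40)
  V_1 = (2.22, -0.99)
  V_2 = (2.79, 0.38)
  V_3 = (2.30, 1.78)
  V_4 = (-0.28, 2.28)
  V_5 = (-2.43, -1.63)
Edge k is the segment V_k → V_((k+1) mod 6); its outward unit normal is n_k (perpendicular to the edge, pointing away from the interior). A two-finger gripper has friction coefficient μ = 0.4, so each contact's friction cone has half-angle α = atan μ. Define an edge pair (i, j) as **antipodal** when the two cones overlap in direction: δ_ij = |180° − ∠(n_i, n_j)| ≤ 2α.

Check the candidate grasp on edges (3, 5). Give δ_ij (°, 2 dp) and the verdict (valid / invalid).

α = atan 0.4 = 21.80°;  2α = 43.60°
edge 3: e_3 = (-2.58, +0.50);  n_3 = (+0.1903, +0.9817)
edge 5: e_5 = (+1.98, -0.77);  n_5 = (-0.3624, -0.9320)
∠(n_3, n_5) = 169.72°
δ = |180° − 169.72°| = 10.28°
10.28° ≤ 2α = 43.60°  →  valid

δ = 10.28°, valid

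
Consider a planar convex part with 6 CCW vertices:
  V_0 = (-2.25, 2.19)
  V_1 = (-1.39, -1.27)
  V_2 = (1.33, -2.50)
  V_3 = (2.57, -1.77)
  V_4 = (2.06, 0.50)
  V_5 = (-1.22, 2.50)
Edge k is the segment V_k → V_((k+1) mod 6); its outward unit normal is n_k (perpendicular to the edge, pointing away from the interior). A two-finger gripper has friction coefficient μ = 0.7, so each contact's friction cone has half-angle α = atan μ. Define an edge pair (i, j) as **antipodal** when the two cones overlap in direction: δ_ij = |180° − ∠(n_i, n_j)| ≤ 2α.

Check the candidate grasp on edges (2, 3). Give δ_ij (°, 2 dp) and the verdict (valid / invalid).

δ = 107.82°, invalid

α = atan 0.7 = 34.99°;  2α = 69.98°
edge 2: e_2 = (+1.24, +0.73);  n_2 = (+0.5073, -0.8618)
edge 3: e_3 = (-0.51, +2.27);  n_3 = (+0.9757, +0.2192)
∠(n_2, n_3) = 72.18°
δ = |180° − 72.18°| = 107.82°
107.82° > 2α = 69.98°  →  invalid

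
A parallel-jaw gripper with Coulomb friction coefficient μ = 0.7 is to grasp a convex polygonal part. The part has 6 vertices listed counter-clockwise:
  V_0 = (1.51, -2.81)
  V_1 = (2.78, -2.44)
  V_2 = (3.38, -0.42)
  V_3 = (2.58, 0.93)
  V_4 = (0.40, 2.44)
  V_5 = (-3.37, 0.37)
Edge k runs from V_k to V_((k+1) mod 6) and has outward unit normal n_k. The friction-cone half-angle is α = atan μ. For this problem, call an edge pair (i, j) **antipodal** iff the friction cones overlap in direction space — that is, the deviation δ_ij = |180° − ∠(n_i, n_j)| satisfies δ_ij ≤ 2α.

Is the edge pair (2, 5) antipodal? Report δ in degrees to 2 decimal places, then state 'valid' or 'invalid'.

δ = 26.26°, valid

α = atan 0.7 = 34.99°;  2α = 69.98°
edge 2: e_2 = (-0.80, +1.35);  n_2 = (+0.8603, +0.5098)
edge 5: e_5 = (+4.88, -3.18);  n_5 = (-0.5460, -0.8378)
∠(n_2, n_5) = 153.74°
δ = |180° − 153.74°| = 26.26°
26.26° ≤ 2α = 69.98°  →  valid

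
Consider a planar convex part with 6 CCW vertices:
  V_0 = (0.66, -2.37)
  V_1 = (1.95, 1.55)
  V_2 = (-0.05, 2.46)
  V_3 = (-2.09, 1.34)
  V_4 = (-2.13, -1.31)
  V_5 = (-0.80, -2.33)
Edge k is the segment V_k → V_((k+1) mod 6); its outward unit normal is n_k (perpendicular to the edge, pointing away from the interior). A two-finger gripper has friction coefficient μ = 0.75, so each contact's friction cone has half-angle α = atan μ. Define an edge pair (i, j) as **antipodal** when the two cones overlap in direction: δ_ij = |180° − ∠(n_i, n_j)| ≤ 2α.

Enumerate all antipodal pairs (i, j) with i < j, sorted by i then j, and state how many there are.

α = atan 0.75 = 36.87°;  2α = 73.74°
n_0 = (+0.9499, -0.3126)
n_1 = (+0.4141, +0.9102)
n_2 = (-0.4813, +0.8766)
n_3 = (-0.9999, +0.0151)
n_4 = (-0.6086, -0.7935)
n_5 = (-0.0274, -0.9996)
  (0,1): δ = 96.25°  ·
  (0,2): δ = 43.02°  ✓
  (0,3): δ = 17.35°  ✓
  (0,4): δ = 70.73°  ✓
  (0,5): δ = 106.65°  ·
  (1,2): δ = 126.77°  ·
  (1,3): δ = 66.40°  ✓
  (1,4): δ = 13.02°  ✓
  (1,5): δ = 22.90°  ✓
  (2,3): δ = 119.63°  ·
  (2,4): δ = 66.25°  ✓
  (2,5): δ = 30.34°  ✓
  (3,4): δ = 126.62°  ·
  (3,5): δ = 90.70°  ·
  (4,5): δ = 144.08°  ·
antipodal pairs: 8

count = 8; pairs: (0,2), (0,3), (0,4), (1,3), (1,4), (1,5), (2,4), (2,5)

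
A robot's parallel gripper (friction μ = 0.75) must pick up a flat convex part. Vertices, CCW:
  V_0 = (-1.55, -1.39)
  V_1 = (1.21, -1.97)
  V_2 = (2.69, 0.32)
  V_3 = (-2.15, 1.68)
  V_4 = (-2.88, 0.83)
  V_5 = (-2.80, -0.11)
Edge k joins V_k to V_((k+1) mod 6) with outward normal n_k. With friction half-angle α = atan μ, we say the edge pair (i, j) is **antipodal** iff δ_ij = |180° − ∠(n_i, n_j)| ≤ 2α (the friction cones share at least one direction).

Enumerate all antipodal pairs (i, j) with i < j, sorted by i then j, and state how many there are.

count = 7; pairs: (0,2), (0,3), (1,2), (1,3), (1,4), (2,4), (2,5)

α = atan 0.75 = 36.87°;  2α = 73.74°
n_0 = (-0.2057, -0.9786)
n_1 = (+0.8399, -0.5428)
n_2 = (+0.2705, +0.9627)
n_3 = (-0.7586, +0.6515)
n_4 = (-0.9964, -0.0848)
n_5 = (-0.7154, -0.6987)
  (0,1): δ = 111.01°  ·
  (0,2): δ = 3.83°  ✓
  (0,3): δ = 61.21°  ✓
  (0,4): δ = 106.73°  ·
  (0,5): δ = 146.19°  ·
  (1,2): δ = 72.82°  ✓
  (1,3): δ = 7.78°  ✓
  (1,4): δ = 37.74°  ✓
  (1,5): δ = 77.19°  ·
  (2,3): δ = 114.96°  ·
  (2,4): δ = 69.44°  ✓
  (2,5): δ = 29.98°  ✓
  (3,4): δ = 134.48°  ·
  (3,5): δ = 95.02°  ·
  (4,5): δ = 140.54°  ·
antipodal pairs: 7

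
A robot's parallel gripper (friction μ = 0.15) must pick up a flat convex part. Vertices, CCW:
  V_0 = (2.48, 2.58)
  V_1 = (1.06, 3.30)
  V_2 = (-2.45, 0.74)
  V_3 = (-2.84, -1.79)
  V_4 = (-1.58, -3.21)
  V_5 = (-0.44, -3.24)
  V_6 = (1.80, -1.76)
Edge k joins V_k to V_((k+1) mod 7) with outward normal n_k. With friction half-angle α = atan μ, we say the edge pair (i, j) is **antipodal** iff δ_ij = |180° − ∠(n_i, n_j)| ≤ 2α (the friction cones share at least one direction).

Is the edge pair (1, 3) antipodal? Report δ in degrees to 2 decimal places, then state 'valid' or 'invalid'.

α = atan 0.15 = 8.53°;  2α = 17.06°
edge 1: e_1 = (-3.51, -2.56);  n_1 = (-0.5893, +0.8079)
edge 3: e_3 = (+1.26, -1.42);  n_3 = (-0.7480, -0.6637)
∠(n_1, n_3) = 95.48°
δ = |180° − 95.48°| = 84.52°
84.52° > 2α = 17.06°  →  invalid

δ = 84.52°, invalid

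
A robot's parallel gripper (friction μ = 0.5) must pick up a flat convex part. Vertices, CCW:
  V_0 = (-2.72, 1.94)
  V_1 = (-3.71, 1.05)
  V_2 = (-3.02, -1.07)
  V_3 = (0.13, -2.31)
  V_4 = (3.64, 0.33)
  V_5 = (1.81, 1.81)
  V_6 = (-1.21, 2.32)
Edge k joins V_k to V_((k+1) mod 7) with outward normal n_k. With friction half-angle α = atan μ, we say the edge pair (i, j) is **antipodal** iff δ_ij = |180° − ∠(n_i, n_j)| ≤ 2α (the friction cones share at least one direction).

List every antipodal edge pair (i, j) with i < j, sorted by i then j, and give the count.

α = atan 0.5 = 26.57°;  2α = 53.13°
n_0 = (-0.6685, +0.7437)
n_1 = (-0.9509, -0.3095)
n_2 = (-0.3663, -0.9305)
n_3 = (+0.6011, -0.7992)
n_4 = (+0.6288, +0.7775)
n_5 = (+0.1665, +0.9860)
n_6 = (-0.2440, +0.9698)
  (0,1): δ = 113.93°  ·
  (0,2): δ = 63.44°  ·
  (0,3): δ = 5.01°  ✓
  (0,4): δ = 99.08°  ·
  (0,5): δ = 128.46°  ·
  (0,6): δ = 152.17°  ·
  (1,2): δ = 129.52°  ·
  (1,3): δ = 71.08°  ·
  (1,4): δ = 33.01°  ✓
  (1,5): δ = 62.39°  ·
  (1,6): δ = 86.10°  ·
  (2,3): δ = 121.56°  ·
  (2,4): δ = 17.48°  ✓
  (2,5): δ = 11.90°  ✓
  (2,6): δ = 35.61°  ✓
  (3,4): δ = 75.91°  ·
  (3,5): δ = 46.53°  ✓
  (3,6): δ = 22.82°  ✓
  (4,5): δ = 150.62°  ·
  (4,6): δ = 126.91°  ·
  (5,6): δ = 156.29°  ·
antipodal pairs: 7

count = 7; pairs: (0,3), (1,4), (2,4), (2,5), (2,6), (3,5), (3,6)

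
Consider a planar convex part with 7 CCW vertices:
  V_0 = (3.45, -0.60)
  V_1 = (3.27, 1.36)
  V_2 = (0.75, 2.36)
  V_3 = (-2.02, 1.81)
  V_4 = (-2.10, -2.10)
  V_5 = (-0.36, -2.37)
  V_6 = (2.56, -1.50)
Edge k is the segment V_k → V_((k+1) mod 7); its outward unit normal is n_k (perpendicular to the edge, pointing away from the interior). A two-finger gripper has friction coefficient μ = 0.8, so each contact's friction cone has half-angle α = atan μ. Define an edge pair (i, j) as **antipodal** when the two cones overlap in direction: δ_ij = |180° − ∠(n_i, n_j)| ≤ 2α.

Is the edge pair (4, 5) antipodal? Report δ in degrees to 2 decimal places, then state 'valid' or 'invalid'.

α = atan 0.8 = 38.66°;  2α = 77.32°
edge 4: e_4 = (+1.74, -0.27);  n_4 = (-0.1533, -0.9882)
edge 5: e_5 = (+2.92, +0.87);  n_5 = (+0.2855, -0.9584)
∠(n_4, n_5) = 25.41°
δ = |180° − 25.41°| = 154.59°
154.59° > 2α = 77.32°  →  invalid

δ = 154.59°, invalid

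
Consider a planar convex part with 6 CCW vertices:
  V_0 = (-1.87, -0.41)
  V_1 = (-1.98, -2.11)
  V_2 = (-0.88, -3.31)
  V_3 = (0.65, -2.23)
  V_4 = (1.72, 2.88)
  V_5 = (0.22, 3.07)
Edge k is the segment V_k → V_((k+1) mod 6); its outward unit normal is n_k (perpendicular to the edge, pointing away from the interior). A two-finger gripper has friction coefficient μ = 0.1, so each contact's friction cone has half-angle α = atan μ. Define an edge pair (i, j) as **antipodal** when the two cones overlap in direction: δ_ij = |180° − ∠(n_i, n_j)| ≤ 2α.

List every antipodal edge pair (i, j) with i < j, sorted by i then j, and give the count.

count = 1; pairs: (0,3)

α = atan 0.1 = 5.71°;  2α = 11.42°
n_0 = (-0.9979, +0.0646)
n_1 = (-0.7372, -0.6757)
n_2 = (+0.5767, -0.8170)
n_3 = (+0.9788, -0.2049)
n_4 = (+0.1257, +0.9921)
n_5 = (-0.8573, +0.5149)
  (0,1): δ = 133.79°  ·
  (0,2): δ = 51.08°  ·
  (0,3): δ = 8.12°  ✓
  (0,4): δ = 86.48°  ·
  (0,5): δ = 152.71°  ·
  (1,2): δ = 97.29°  ·
  (1,3): δ = 54.34°  ·
  (1,4): δ = 40.27°  ·
  (1,5): δ = 106.50°  ·
  (2,3): δ = 137.04°  ·
  (2,4): δ = 42.44°  ·
  (2,5): δ = 23.79°  ·
  (3,4): δ = 85.39°  ·
  (3,5): δ = 19.16°  ·
  (4,5): δ = 113.77°  ·
antipodal pairs: 1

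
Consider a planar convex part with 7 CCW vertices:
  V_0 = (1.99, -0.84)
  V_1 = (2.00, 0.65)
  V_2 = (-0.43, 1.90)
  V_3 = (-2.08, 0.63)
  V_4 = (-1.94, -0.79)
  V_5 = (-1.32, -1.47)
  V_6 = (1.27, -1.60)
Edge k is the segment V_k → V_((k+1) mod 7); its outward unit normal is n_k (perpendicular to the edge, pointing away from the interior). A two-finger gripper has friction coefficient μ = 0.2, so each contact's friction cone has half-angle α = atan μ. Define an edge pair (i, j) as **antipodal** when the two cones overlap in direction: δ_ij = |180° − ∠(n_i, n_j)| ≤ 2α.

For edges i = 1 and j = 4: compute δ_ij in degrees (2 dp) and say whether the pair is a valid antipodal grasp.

α = atan 0.2 = 11.31°;  2α = 22.62°
edge 1: e_1 = (-2.43, +1.25);  n_1 = (+0.4574, +0.8892)
edge 4: e_4 = (+0.62, -0.68);  n_4 = (-0.7390, -0.6738)
∠(n_1, n_4) = 159.58°
δ = |180° − 159.58°| = 20.42°
20.42° ≤ 2α = 22.62°  →  valid

δ = 20.42°, valid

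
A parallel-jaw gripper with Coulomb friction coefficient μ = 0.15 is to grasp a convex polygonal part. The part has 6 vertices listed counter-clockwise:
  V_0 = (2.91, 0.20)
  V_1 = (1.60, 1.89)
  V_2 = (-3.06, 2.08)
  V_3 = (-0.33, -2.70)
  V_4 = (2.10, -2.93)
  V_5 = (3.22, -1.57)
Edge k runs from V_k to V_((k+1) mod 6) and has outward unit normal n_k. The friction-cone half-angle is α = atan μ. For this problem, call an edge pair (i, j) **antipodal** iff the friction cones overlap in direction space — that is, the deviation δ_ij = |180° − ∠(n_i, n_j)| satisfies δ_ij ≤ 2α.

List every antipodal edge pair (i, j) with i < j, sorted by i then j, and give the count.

α = atan 0.15 = 8.53°;  2α = 17.06°
n_0 = (+0.7904, +0.6126)
n_1 = (+0.0407, +0.9992)
n_2 = (-0.8684, -0.4959)
n_3 = (-0.0942, -0.9956)
n_4 = (+0.7719, -0.6357)
n_5 = (+0.9850, +0.1725)
  (0,1): δ = 130.12°  ·
  (0,2): δ = 8.05°  ✓
  (0,3): δ = 46.81°  ·
  (0,4): δ = 102.75°  ·
  (0,5): δ = 152.15°  ·
  (1,2): δ = 57.93°  ·
  (1,3): δ = 3.07°  ✓
  (1,4): δ = 52.86°  ·
  (1,5): δ = 102.27°  ·
  (2,3): δ = 125.14°  ·
  (2,4): δ = 69.20°  ·
  (2,5): δ = 19.80°  ·
  (3,4): δ = 124.07°  ·
  (3,5): δ = 74.66°  ·
  (4,5): δ = 130.59°  ·
antipodal pairs: 2

count = 2; pairs: (0,2), (1,3)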